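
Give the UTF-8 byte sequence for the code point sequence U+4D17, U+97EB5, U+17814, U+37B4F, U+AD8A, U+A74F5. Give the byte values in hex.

E4 B4 97 F2 97 BA B5 F0 97 A0 94 F0 B7 AD 8F EA B6 8A F2 A7 93 B5

U+4D17: 3-byte form → E4 B4 97.
U+97EB5: 4-byte form → F2 97 BA B5.
U+17814: 4-byte form → F0 97 A0 94.
U+37B4F: 4-byte form → F0 B7 AD 8F.
U+AD8A: 3-byte form → EA B6 8A.
U+A74F5: 4-byte form → F2 A7 93 B5.
Concatenated (22 bytes): E4 B4 97 F2 97 BA B5 F0 97 A0 94 F0 B7 AD 8F EA B6 8A F2 A7 93 B5.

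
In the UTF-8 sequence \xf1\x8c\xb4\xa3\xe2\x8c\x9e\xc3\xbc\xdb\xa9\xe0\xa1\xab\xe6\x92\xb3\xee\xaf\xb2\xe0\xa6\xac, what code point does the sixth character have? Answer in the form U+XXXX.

U+64B3

Offset 0: leading byte 0xF1 = 11110001 → 4-byte char #1 = F1 8C B4 A3.
Offset 4: leading byte 0xE2 = 11100010 → 3-byte char #2 = E2 8C 9E.
Offset 7: leading byte 0xC3 = 11000011 → 2-byte char #3 = C3 BC.
Offset 9: leading byte 0xDB = 11011011 → 2-byte char #4 = DB A9.
Offset 11: leading byte 0xE0 = 11100000 → 3-byte char #5 = E0 A1 AB.
Offset 14: leading byte 0xE6 = 11100110 → 3-byte char #6 = E6 92 B3.
Leading byte 0xE6 = 11100110 matches 1110xxxx → 3-byte sequence.
Byte 1: 0xE6 = 11100110, payload 0110 (4 bits).
Byte 2: 0x92 = 10010010 (10xxxxxx ✓), payload 010010.
Byte 3: 0xB3 = 10110011 (10xxxxxx ✓), payload 110011.
Concatenate: 0110010010110011 = 0x64B3 (16 bits → U+64B3).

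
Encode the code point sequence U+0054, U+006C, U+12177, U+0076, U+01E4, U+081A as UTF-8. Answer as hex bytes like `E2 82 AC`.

U+0054: 1-byte form → 54.
U+006C: 1-byte form → 6C.
U+12177: 4-byte form → F0 92 85 B7.
U+0076: 1-byte form → 76.
U+01E4: 2-byte form → C7 A4.
U+081A: 3-byte form → E0 A0 9A.
Concatenated (12 bytes): 54 6C F0 92 85 B7 76 C7 A4 E0 A0 9A.

54 6C F0 92 85 B7 76 C7 A4 E0 A0 9A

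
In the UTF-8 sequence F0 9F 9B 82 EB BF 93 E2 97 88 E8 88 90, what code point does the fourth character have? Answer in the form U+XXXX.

U+8210

Offset 0: leading byte 0xF0 = 11110000 → 4-byte char #1 = F0 9F 9B 82.
Offset 4: leading byte 0xEB = 11101011 → 3-byte char #2 = EB BF 93.
Offset 7: leading byte 0xE2 = 11100010 → 3-byte char #3 = E2 97 88.
Offset 10: leading byte 0xE8 = 11101000 → 3-byte char #4 = E8 88 90.
Leading byte 0xE8 = 11101000 matches 1110xxxx → 3-byte sequence.
Byte 1: 0xE8 = 11101000, payload 1000 (4 bits).
Byte 2: 0x88 = 10001000 (10xxxxxx ✓), payload 001000.
Byte 3: 0x90 = 10010000 (10xxxxxx ✓), payload 010000.
Concatenate: 1000001000010000 = 0x8210 (16 bits → U+8210).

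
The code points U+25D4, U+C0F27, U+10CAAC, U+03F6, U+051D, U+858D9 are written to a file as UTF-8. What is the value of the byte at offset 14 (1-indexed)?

1-indexed offset 14 is 0-indexed offset 13.
U+25D4 → 3-byte form E2 97 94 at offsets 0–2.
U+C0F27 → 4-byte form F3 80 BC A7 at offsets 3–6.
U+10CAAC → 4-byte form F4 8C AA AC at offsets 7–10.
U+03F6 → 2-byte form CF B6 at offsets 11–12.
U+051D → 2-byte form D4 9D at offsets 13–14.
Offset 13 falls in char 5's range; it's byte 1 of D4 9D = 0xD4.

0xD4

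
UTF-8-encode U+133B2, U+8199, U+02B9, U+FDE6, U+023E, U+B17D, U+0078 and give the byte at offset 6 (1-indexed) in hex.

1-indexed offset 6 is 0-indexed offset 5.
U+133B2 → 4-byte form F0 93 8E B2 at offsets 0–3.
U+8199 → 3-byte form E8 86 99 at offsets 4–6.
Offset 5 falls in char 2's range; it's byte 2 of E8 86 99 = 0x86.

0x86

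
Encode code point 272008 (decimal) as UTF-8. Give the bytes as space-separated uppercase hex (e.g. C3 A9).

U+42688 = 0x42688 = 272008 decimal. In range U+10000–U+10FFFF → 4-byte form: 11110xxx 10xxxxxx 10xxxxxx 10xxxxxx.
Binary (21 bits): 001000010011010001000.
Split 3+6+6+6: 001 | 000010 | 011010 | 001000.
Byte 1: 11110001 = 0xF1.
Byte 2: 10000010 = 0x82.
Byte 3: 10011010 = 0x9A.
Byte 4: 10001000 = 0x88.

F1 82 9A 88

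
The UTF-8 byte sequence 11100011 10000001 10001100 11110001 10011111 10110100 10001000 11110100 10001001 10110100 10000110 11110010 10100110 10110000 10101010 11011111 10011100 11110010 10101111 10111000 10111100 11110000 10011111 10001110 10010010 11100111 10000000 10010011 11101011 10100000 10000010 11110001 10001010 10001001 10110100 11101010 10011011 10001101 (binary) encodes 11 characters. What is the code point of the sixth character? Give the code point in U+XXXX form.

Offset 0: leading byte 0xE3 = 11100011 → 3-byte char #1 = E3 81 8C.
Offset 3: leading byte 0xF1 = 11110001 → 4-byte char #2 = F1 9F B4 88.
Offset 7: leading byte 0xF4 = 11110100 → 4-byte char #3 = F4 89 B4 86.
Offset 11: leading byte 0xF2 = 11110010 → 4-byte char #4 = F2 A6 B0 AA.
Offset 15: leading byte 0xDF = 11011111 → 2-byte char #5 = DF 9C.
Offset 17: leading byte 0xF2 = 11110010 → 4-byte char #6 = F2 AF B8 BC.
Leading byte 0xF2 = 11110010 matches 11110xxx → 4-byte sequence.
Byte 1: 0xF2 = 11110010, payload 010 (3 bits).
Byte 2: 0xAF = 10101111 (10xxxxxx ✓), payload 101111.
Byte 3: 0xB8 = 10111000 (10xxxxxx ✓), payload 111000.
Byte 4: 0xBC = 10111100 (10xxxxxx ✓), payload 111100.
Concatenate: 010101111111000111100 = 0xAFE3C (21 bits → U+AFE3C).

U+AFE3C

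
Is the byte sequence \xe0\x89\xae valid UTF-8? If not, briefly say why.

invalid (overlong encoding)

Leading byte 0xE0 = 11100000 → 3-byte form.
Continuation bytes all match 10xxxxxx. Payload decodes to 0x26E.
But 0x26E < 0x800, the minimum for a 3-byte sequence — this is an overlong encoding.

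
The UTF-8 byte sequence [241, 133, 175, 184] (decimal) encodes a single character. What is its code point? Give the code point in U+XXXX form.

Leading byte 0xF1 = 11110001 matches 11110xxx → 4-byte sequence.
Byte 1: 0xF1 = 11110001, payload 001 (3 bits).
Byte 2: 0x85 = 10000101 (10xxxxxx ✓), payload 000101.
Byte 3: 0xAF = 10101111 (10xxxxxx ✓), payload 101111.
Byte 4: 0xB8 = 10111000 (10xxxxxx ✓), payload 111000.
Concatenate: 001000101101111111000 = 0x45BF8 (21 bits → U+45BF8).

U+45BF8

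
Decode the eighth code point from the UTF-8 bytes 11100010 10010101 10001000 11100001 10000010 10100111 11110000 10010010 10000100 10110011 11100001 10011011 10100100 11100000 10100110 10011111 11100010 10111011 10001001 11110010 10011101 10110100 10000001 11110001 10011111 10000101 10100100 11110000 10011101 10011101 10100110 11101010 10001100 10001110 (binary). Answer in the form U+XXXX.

Offset 0: leading byte 0xE2 = 11100010 → 3-byte char #1 = E2 95 88.
Offset 3: leading byte 0xE1 = 11100001 → 3-byte char #2 = E1 82 A7.
Offset 6: leading byte 0xF0 = 11110000 → 4-byte char #3 = F0 92 84 B3.
Offset 10: leading byte 0xE1 = 11100001 → 3-byte char #4 = E1 9B A4.
Offset 13: leading byte 0xE0 = 11100000 → 3-byte char #5 = E0 A6 9F.
Offset 16: leading byte 0xE2 = 11100010 → 3-byte char #6 = E2 BB 89.
Offset 19: leading byte 0xF2 = 11110010 → 4-byte char #7 = F2 9D B4 81.
Offset 23: leading byte 0xF1 = 11110001 → 4-byte char #8 = F1 9F 85 A4.
Leading byte 0xF1 = 11110001 matches 11110xxx → 4-byte sequence.
Byte 1: 0xF1 = 11110001, payload 001 (3 bits).
Byte 2: 0x9F = 10011111 (10xxxxxx ✓), payload 011111.
Byte 3: 0x85 = 10000101 (10xxxxxx ✓), payload 000101.
Byte 4: 0xA4 = 10100100 (10xxxxxx ✓), payload 100100.
Concatenate: 001011111000101100100 = 0x5F164 (21 bits → U+5F164).

U+5F164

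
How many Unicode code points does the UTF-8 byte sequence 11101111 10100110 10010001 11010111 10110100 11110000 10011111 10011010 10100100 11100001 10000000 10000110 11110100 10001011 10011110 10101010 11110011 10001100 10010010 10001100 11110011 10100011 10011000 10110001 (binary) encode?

Byte at offset 0: 0xEF = 11101111 → 3-byte char (#1). Advance 3.
Byte at offset 3: 0xD7 = 11010111 → 2-byte char (#2). Advance 2.
Byte at offset 5: 0xF0 = 11110000 → 4-byte char (#3). Advance 4.
Byte at offset 9: 0xE1 = 11100001 → 3-byte char (#4). Advance 3.
Byte at offset 12: 0xF4 = 11110100 → 4-byte char (#5). Advance 4.
Byte at offset 16: 0xF3 = 11110011 → 4-byte char (#6). Advance 4.
Byte at offset 20: 0xF3 = 11110011 → 4-byte char (#7). Advance 4.
Reached end at offset 24 after 7 code points.

7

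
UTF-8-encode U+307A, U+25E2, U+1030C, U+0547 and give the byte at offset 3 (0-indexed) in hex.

0xE2

U+307A → 3-byte form E3 81 BA at offsets 0–2.
U+25E2 → 3-byte form E2 97 A2 at offsets 3–5.
Offset 3 falls in char 2's range; it's byte 1 of E2 97 A2 = 0xE2.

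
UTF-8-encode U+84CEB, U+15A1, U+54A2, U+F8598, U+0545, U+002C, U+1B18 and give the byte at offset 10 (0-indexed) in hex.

U+84CEB → 4-byte form F2 84 B3 AB at offsets 0–3.
U+15A1 → 3-byte form E1 96 A1 at offsets 4–6.
U+54A2 → 3-byte form E5 92 A2 at offsets 7–9.
U+F8598 → 4-byte form F3 B8 96 98 at offsets 10–13.
Offset 10 falls in char 4's range; it's byte 1 of F3 B8 96 98 = 0xF3.

0xF3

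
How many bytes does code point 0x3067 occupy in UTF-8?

3

U+3067 = 0x3067. UTF-8 uses 1 byte below 0x80, 2 below 0x800, 3 below 0x10000, 4 up to 0x10FFFF. 0x3067 is in U+0800–U+FFFF → 3 bytes.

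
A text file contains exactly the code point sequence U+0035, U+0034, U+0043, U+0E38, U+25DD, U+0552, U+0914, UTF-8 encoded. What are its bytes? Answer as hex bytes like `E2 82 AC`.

35 34 43 E0 B8 B8 E2 97 9D D5 92 E0 A4 94

U+0035: 1-byte form → 35.
U+0034: 1-byte form → 34.
U+0043: 1-byte form → 43.
U+0E38: 3-byte form → E0 B8 B8.
U+25DD: 3-byte form → E2 97 9D.
U+0552: 2-byte form → D5 92.
U+0914: 3-byte form → E0 A4 94.
Concatenated (14 bytes): 35 34 43 E0 B8 B8 E2 97 9D D5 92 E0 A4 94.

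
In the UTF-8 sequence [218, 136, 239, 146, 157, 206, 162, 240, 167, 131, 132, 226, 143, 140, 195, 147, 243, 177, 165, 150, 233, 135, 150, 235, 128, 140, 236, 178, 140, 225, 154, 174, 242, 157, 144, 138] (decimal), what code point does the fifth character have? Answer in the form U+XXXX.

Offset 0: leading byte 0xDA = 11011010 → 2-byte char #1 = DA 88.
Offset 2: leading byte 0xEF = 11101111 → 3-byte char #2 = EF 92 9D.
Offset 5: leading byte 0xCE = 11001110 → 2-byte char #3 = CE A2.
Offset 7: leading byte 0xF0 = 11110000 → 4-byte char #4 = F0 A7 83 84.
Offset 11: leading byte 0xE2 = 11100010 → 3-byte char #5 = E2 8F 8C.
Leading byte 0xE2 = 11100010 matches 1110xxxx → 3-byte sequence.
Byte 1: 0xE2 = 11100010, payload 0010 (4 bits).
Byte 2: 0x8F = 10001111 (10xxxxxx ✓), payload 001111.
Byte 3: 0x8C = 10001100 (10xxxxxx ✓), payload 001100.
Concatenate: 0010001111001100 = 0x23CC (16 bits → U+23CC).

U+23CC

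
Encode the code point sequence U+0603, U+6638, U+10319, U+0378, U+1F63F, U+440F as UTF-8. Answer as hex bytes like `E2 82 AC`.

D8 83 E6 98 B8 F0 90 8C 99 CD B8 F0 9F 98 BF E4 90 8F

U+0603: 2-byte form → D8 83.
U+6638: 3-byte form → E6 98 B8.
U+10319: 4-byte form → F0 90 8C 99.
U+0378: 2-byte form → CD B8.
U+1F63F: 4-byte form → F0 9F 98 BF.
U+440F: 3-byte form → E4 90 8F.
Concatenated (18 bytes): D8 83 E6 98 B8 F0 90 8C 99 CD B8 F0 9F 98 BF E4 90 8F.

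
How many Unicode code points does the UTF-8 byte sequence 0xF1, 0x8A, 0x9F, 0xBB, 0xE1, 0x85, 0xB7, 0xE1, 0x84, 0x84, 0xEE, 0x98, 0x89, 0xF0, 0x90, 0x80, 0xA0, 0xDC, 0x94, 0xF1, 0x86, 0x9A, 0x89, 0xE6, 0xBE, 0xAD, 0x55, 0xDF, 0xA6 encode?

10

Byte at offset 0: 0xF1 = 11110001 → 4-byte char (#1). Advance 4.
Byte at offset 4: 0xE1 = 11100001 → 3-byte char (#2). Advance 3.
Byte at offset 7: 0xE1 = 11100001 → 3-byte char (#3). Advance 3.
Byte at offset 10: 0xEE = 11101110 → 3-byte char (#4). Advance 3.
Byte at offset 13: 0xF0 = 11110000 → 4-byte char (#5). Advance 4.
Byte at offset 17: 0xDC = 11011100 → 2-byte char (#6). Advance 2.
Byte at offset 19: 0xF1 = 11110001 → 4-byte char (#7). Advance 4.
Byte at offset 23: 0xE6 = 11100110 → 3-byte char (#8). Advance 3.
Byte at offset 26: 0x55 = 01010101 → 1-byte char (#9). Advance 1.
Byte at offset 27: 0xDF = 11011111 → 2-byte char (#10). Advance 2.
Reached end at offset 29 after 10 code points.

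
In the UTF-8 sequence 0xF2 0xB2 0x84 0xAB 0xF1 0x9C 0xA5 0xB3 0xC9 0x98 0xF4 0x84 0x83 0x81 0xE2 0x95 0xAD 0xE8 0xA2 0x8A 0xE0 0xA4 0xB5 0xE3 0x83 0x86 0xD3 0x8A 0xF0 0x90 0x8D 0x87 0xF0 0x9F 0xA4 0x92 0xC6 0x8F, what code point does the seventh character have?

U+0935

Offset 0: leading byte 0xF2 = 11110010 → 4-byte char #1 = F2 B2 84 AB.
Offset 4: leading byte 0xF1 = 11110001 → 4-byte char #2 = F1 9C A5 B3.
Offset 8: leading byte 0xC9 = 11001001 → 2-byte char #3 = C9 98.
Offset 10: leading byte 0xF4 = 11110100 → 4-byte char #4 = F4 84 83 81.
Offset 14: leading byte 0xE2 = 11100010 → 3-byte char #5 = E2 95 AD.
Offset 17: leading byte 0xE8 = 11101000 → 3-byte char #6 = E8 A2 8A.
Offset 20: leading byte 0xE0 = 11100000 → 3-byte char #7 = E0 A4 B5.
Leading byte 0xE0 = 11100000 matches 1110xxxx → 3-byte sequence.
Byte 1: 0xE0 = 11100000, payload 0000 (4 bits).
Byte 2: 0xA4 = 10100100 (10xxxxxx ✓), payload 100100.
Byte 3: 0xB5 = 10110101 (10xxxxxx ✓), payload 110101.
Concatenate: 0000100100110101 = 0x935 (16 bits → U+0935).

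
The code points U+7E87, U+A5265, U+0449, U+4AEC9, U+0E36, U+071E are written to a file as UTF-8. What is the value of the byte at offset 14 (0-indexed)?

U+7E87 → 3-byte form E7 BA 87 at offsets 0–2.
U+A5265 → 4-byte form F2 A5 89 A5 at offsets 3–6.
U+0449 → 2-byte form D1 89 at offsets 7–8.
U+4AEC9 → 4-byte form F1 8A BB 89 at offsets 9–12.
U+0E36 → 3-byte form E0 B8 B6 at offsets 13–15.
Offset 14 falls in char 5's range; it's byte 2 of E0 B8 B6 = 0xB8.

0xB8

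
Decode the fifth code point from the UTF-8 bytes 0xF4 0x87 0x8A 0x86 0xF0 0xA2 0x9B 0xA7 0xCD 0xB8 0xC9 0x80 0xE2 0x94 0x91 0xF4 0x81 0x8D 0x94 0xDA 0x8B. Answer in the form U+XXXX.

Offset 0: leading byte 0xF4 = 11110100 → 4-byte char #1 = F4 87 8A 86.
Offset 4: leading byte 0xF0 = 11110000 → 4-byte char #2 = F0 A2 9B A7.
Offset 8: leading byte 0xCD = 11001101 → 2-byte char #3 = CD B8.
Offset 10: leading byte 0xC9 = 11001001 → 2-byte char #4 = C9 80.
Offset 12: leading byte 0xE2 = 11100010 → 3-byte char #5 = E2 94 91.
Leading byte 0xE2 = 11100010 matches 1110xxxx → 3-byte sequence.
Byte 1: 0xE2 = 11100010, payload 0010 (4 bits).
Byte 2: 0x94 = 10010100 (10xxxxxx ✓), payload 010100.
Byte 3: 0x91 = 10010001 (10xxxxxx ✓), payload 010001.
Concatenate: 0010010100010001 = 0x2511 (16 bits → U+2511).

U+2511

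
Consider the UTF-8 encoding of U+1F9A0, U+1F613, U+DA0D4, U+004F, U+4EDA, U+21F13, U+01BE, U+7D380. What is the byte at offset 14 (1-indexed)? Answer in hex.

0xE4

1-indexed offset 14 is 0-indexed offset 13.
U+1F9A0 → 4-byte form F0 9F A6 A0 at offsets 0–3.
U+1F613 → 4-byte form F0 9F 98 93 at offsets 4–7.
U+DA0D4 → 4-byte form F3 9A 83 94 at offsets 8–11.
U+004F → 1-byte form 4F at offsets 12–12.
U+4EDA → 3-byte form E4 BB 9A at offsets 13–15.
Offset 13 falls in char 5's range; it's byte 1 of E4 BB 9A = 0xE4.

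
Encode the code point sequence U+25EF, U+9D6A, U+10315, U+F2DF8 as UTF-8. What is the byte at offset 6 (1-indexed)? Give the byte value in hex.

0xAA

1-indexed offset 6 is 0-indexed offset 5.
U+25EF → 3-byte form E2 97 AF at offsets 0–2.
U+9D6A → 3-byte form E9 B5 AA at offsets 3–5.
Offset 5 falls in char 2's range; it's byte 3 of E9 B5 AA = 0xAA.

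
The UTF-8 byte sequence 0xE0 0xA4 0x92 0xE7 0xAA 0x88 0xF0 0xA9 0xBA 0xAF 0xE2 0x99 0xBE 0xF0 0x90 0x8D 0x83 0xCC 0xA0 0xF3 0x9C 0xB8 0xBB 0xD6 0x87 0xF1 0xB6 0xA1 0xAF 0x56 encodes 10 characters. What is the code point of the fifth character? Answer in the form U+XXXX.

U+10343

Offset 0: leading byte 0xE0 = 11100000 → 3-byte char #1 = E0 A4 92.
Offset 3: leading byte 0xE7 = 11100111 → 3-byte char #2 = E7 AA 88.
Offset 6: leading byte 0xF0 = 11110000 → 4-byte char #3 = F0 A9 BA AF.
Offset 10: leading byte 0xE2 = 11100010 → 3-byte char #4 = E2 99 BE.
Offset 13: leading byte 0xF0 = 11110000 → 4-byte char #5 = F0 90 8D 83.
Leading byte 0xF0 = 11110000 matches 11110xxx → 4-byte sequence.
Byte 1: 0xF0 = 11110000, payload 000 (3 bits).
Byte 2: 0x90 = 10010000 (10xxxxxx ✓), payload 010000.
Byte 3: 0x8D = 10001101 (10xxxxxx ✓), payload 001101.
Byte 4: 0x83 = 10000011 (10xxxxxx ✓), payload 000011.
Concatenate: 000010000001101000011 = 0x10343 (21 bits → U+10343).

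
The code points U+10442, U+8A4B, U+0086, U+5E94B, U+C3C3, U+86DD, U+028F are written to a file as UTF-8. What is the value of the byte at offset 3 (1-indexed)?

1-indexed offset 3 is 0-indexed offset 2.
U+10442 → 4-byte form F0 90 91 82 at offsets 0–3.
Offset 2 falls in char 1's range; it's byte 3 of F0 90 91 82 = 0x91.

0x91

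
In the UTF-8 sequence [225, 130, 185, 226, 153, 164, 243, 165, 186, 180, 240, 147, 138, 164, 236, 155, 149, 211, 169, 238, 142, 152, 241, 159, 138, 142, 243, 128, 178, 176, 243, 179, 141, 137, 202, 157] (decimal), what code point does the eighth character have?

U+5F28E

Offset 0: leading byte 0xE1 = 11100001 → 3-byte char #1 = E1 82 B9.
Offset 3: leading byte 0xE2 = 11100010 → 3-byte char #2 = E2 99 A4.
Offset 6: leading byte 0xF3 = 11110011 → 4-byte char #3 = F3 A5 BA B4.
Offset 10: leading byte 0xF0 = 11110000 → 4-byte char #4 = F0 93 8A A4.
Offset 14: leading byte 0xEC = 11101100 → 3-byte char #5 = EC 9B 95.
Offset 17: leading byte 0xD3 = 11010011 → 2-byte char #6 = D3 A9.
Offset 19: leading byte 0xEE = 11101110 → 3-byte char #7 = EE 8E 98.
Offset 22: leading byte 0xF1 = 11110001 → 4-byte char #8 = F1 9F 8A 8E.
Leading byte 0xF1 = 11110001 matches 11110xxx → 4-byte sequence.
Byte 1: 0xF1 = 11110001, payload 001 (3 bits).
Byte 2: 0x9F = 10011111 (10xxxxxx ✓), payload 011111.
Byte 3: 0x8A = 10001010 (10xxxxxx ✓), payload 001010.
Byte 4: 0x8E = 10001110 (10xxxxxx ✓), payload 001110.
Concatenate: 001011111001010001110 = 0x5F28E (21 bits → U+5F28E).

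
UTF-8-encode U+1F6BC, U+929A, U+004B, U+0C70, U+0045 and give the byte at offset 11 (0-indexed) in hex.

U+1F6BC → 4-byte form F0 9F 9A BC at offsets 0–3.
U+929A → 3-byte form E9 8A 9A at offsets 4–6.
U+004B → 1-byte form 4B at offsets 7–7.
U+0C70 → 3-byte form E0 B1 B0 at offsets 8–10.
U+0045 → 1-byte form 45 at offsets 11–11.
Offset 11 falls in char 5's range; it's byte 1 of 45 = 0x45.

0x45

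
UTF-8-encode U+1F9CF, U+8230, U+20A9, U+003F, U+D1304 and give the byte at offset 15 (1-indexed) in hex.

1-indexed offset 15 is 0-indexed offset 14.
U+1F9CF → 4-byte form F0 9F A7 8F at offsets 0–3.
U+8230 → 3-byte form E8 88 B0 at offsets 4–6.
U+20A9 → 3-byte form E2 82 A9 at offsets 7–9.
U+003F → 1-byte form 3F at offsets 10–10.
U+D1304 → 4-byte form F3 91 8C 84 at offsets 11–14.
Offset 14 falls in char 5's range; it's byte 4 of F3 91 8C 84 = 0x84.

0x84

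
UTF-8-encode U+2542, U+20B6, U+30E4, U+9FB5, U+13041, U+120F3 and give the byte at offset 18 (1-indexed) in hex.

0x92

1-indexed offset 18 is 0-indexed offset 17.
U+2542 → 3-byte form E2 95 82 at offsets 0–2.
U+20B6 → 3-byte form E2 82 B6 at offsets 3–5.
U+30E4 → 3-byte form E3 83 A4 at offsets 6–8.
U+9FB5 → 3-byte form E9 BE B5 at offsets 9–11.
U+13041 → 4-byte form F0 93 81 81 at offsets 12–15.
U+120F3 → 4-byte form F0 92 83 B3 at offsets 16–19.
Offset 17 falls in char 6's range; it's byte 2 of F0 92 83 B3 = 0x92.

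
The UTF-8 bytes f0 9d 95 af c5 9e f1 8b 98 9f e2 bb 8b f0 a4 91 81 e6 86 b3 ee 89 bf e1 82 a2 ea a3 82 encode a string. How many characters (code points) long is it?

9

Byte at offset 0: 0xF0 = 11110000 → 4-byte char (#1). Advance 4.
Byte at offset 4: 0xC5 = 11000101 → 2-byte char (#2). Advance 2.
Byte at offset 6: 0xF1 = 11110001 → 4-byte char (#3). Advance 4.
Byte at offset 10: 0xE2 = 11100010 → 3-byte char (#4). Advance 3.
Byte at offset 13: 0xF0 = 11110000 → 4-byte char (#5). Advance 4.
Byte at offset 17: 0xE6 = 11100110 → 3-byte char (#6). Advance 3.
Byte at offset 20: 0xEE = 11101110 → 3-byte char (#7). Advance 3.
Byte at offset 23: 0xE1 = 11100001 → 3-byte char (#8). Advance 3.
Byte at offset 26: 0xEA = 11101010 → 3-byte char (#9). Advance 3.
Reached end at offset 29 after 9 code points.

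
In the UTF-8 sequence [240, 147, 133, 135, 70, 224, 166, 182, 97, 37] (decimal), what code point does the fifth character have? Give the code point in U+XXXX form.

U+0025

Offset 0: leading byte 0xF0 = 11110000 → 4-byte char #1 = F0 93 85 87.
Offset 4: leading byte 0x46 = 01000110 → 1-byte char #2 = 46.
Offset 5: leading byte 0xE0 = 11100000 → 3-byte char #3 = E0 A6 B6.
Offset 8: leading byte 0x61 = 01100001 → 1-byte char #4 = 61.
Offset 9: leading byte 0x25 = 00100101 → 1-byte char #5 = 25.
Leading byte 0x25 = 00100101 matches 0xxxxxxx → 1-byte sequence.
Byte 1: 0x25 = 00100101, payload 0100101 (7 bits).
Concatenate: 0100101 = 0x25 (7 bits → U+0025).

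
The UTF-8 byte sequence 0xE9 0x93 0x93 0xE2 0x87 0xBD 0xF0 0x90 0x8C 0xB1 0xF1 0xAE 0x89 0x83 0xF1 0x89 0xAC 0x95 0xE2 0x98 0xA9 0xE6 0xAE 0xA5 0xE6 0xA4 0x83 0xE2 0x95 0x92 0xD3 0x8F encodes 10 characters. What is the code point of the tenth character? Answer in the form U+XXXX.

Offset 0: leading byte 0xE9 = 11101001 → 3-byte char #1 = E9 93 93.
Offset 3: leading byte 0xE2 = 11100010 → 3-byte char #2 = E2 87 BD.
Offset 6: leading byte 0xF0 = 11110000 → 4-byte char #3 = F0 90 8C B1.
Offset 10: leading byte 0xF1 = 11110001 → 4-byte char #4 = F1 AE 89 83.
Offset 14: leading byte 0xF1 = 11110001 → 4-byte char #5 = F1 89 AC 95.
Offset 18: leading byte 0xE2 = 11100010 → 3-byte char #6 = E2 98 A9.
Offset 21: leading byte 0xE6 = 11100110 → 3-byte char #7 = E6 AE A5.
Offset 24: leading byte 0xE6 = 11100110 → 3-byte char #8 = E6 A4 83.
Offset 27: leading byte 0xE2 = 11100010 → 3-byte char #9 = E2 95 92.
Offset 30: leading byte 0xD3 = 11010011 → 2-byte char #10 = D3 8F.
Leading byte 0xD3 = 11010011 matches 110xxxxx → 2-byte sequence.
Byte 1: 0xD3 = 11010011, payload 10011 (5 bits).
Byte 2: 0x8F = 10001111 (10xxxxxx ✓), payload 001111.
Concatenate: 10011001111 = 0x4CF (11 bits → U+04CF).

U+04CF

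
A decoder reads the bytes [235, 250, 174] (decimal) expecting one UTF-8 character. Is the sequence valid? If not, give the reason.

Leading byte 0xEB = 11101011 → 3-byte form.
Byte 2 is 0xFA = 11111010, which is not 10xxxxxx — expected a continuation byte.

invalid (non-continuation byte where continuation expected)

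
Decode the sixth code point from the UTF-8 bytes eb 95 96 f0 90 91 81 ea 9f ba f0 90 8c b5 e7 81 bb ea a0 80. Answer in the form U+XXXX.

U+A800

Offset 0: leading byte 0xEB = 11101011 → 3-byte char #1 = EB 95 96.
Offset 3: leading byte 0xF0 = 11110000 → 4-byte char #2 = F0 90 91 81.
Offset 7: leading byte 0xEA = 11101010 → 3-byte char #3 = EA 9F BA.
Offset 10: leading byte 0xF0 = 11110000 → 4-byte char #4 = F0 90 8C B5.
Offset 14: leading byte 0xE7 = 11100111 → 3-byte char #5 = E7 81 BB.
Offset 17: leading byte 0xEA = 11101010 → 3-byte char #6 = EA A0 80.
Leading byte 0xEA = 11101010 matches 1110xxxx → 3-byte sequence.
Byte 1: 0xEA = 11101010, payload 1010 (4 bits).
Byte 2: 0xA0 = 10100000 (10xxxxxx ✓), payload 100000.
Byte 3: 0x80 = 10000000 (10xxxxxx ✓), payload 000000.
Concatenate: 1010100000000000 = 0xA800 (16 bits → U+A800).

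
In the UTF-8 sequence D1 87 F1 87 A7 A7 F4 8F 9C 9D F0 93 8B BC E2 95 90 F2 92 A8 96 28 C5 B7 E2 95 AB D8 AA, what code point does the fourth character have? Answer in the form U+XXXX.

Offset 0: leading byte 0xD1 = 11010001 → 2-byte char #1 = D1 87.
Offset 2: leading byte 0xF1 = 11110001 → 4-byte char #2 = F1 87 A7 A7.
Offset 6: leading byte 0xF4 = 11110100 → 4-byte char #3 = F4 8F 9C 9D.
Offset 10: leading byte 0xF0 = 11110000 → 4-byte char #4 = F0 93 8B BC.
Leading byte 0xF0 = 11110000 matches 11110xxx → 4-byte sequence.
Byte 1: 0xF0 = 11110000, payload 000 (3 bits).
Byte 2: 0x93 = 10010011 (10xxxxxx ✓), payload 010011.
Byte 3: 0x8B = 10001011 (10xxxxxx ✓), payload 001011.
Byte 4: 0xBC = 10111100 (10xxxxxx ✓), payload 111100.
Concatenate: 000010011001011111100 = 0x132FC (21 bits → U+132FC).

U+132FC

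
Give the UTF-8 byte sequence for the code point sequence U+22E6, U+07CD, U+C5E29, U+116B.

U+22E6: 3-byte form → E2 8B A6.
U+07CD: 2-byte form → DF 8D.
U+C5E29: 4-byte form → F3 85 B8 A9.
U+116B: 3-byte form → E1 85 AB.
Concatenated (12 bytes): E2 8B A6 DF 8D F3 85 B8 A9 E1 85 AB.

E2 8B A6 DF 8D F3 85 B8 A9 E1 85 AB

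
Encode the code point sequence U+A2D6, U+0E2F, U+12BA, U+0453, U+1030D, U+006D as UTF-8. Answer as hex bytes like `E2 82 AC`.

EA 8B 96 E0 B8 AF E1 8A BA D1 93 F0 90 8C 8D 6D

U+A2D6: 3-byte form → EA 8B 96.
U+0E2F: 3-byte form → E0 B8 AF.
U+12BA: 3-byte form → E1 8A BA.
U+0453: 2-byte form → D1 93.
U+1030D: 4-byte form → F0 90 8C 8D.
U+006D: 1-byte form → 6D.
Concatenated (16 bytes): EA 8B 96 E0 B8 AF E1 8A BA D1 93 F0 90 8C 8D 6D.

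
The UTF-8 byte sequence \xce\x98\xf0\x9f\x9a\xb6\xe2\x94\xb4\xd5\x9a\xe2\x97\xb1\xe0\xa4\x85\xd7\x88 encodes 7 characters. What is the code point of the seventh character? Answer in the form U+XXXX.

Offset 0: leading byte 0xCE = 11001110 → 2-byte char #1 = CE 98.
Offset 2: leading byte 0xF0 = 11110000 → 4-byte char #2 = F0 9F 9A B6.
Offset 6: leading byte 0xE2 = 11100010 → 3-byte char #3 = E2 94 B4.
Offset 9: leading byte 0xD5 = 11010101 → 2-byte char #4 = D5 9A.
Offset 11: leading byte 0xE2 = 11100010 → 3-byte char #5 = E2 97 B1.
Offset 14: leading byte 0xE0 = 11100000 → 3-byte char #6 = E0 A4 85.
Offset 17: leading byte 0xD7 = 11010111 → 2-byte char #7 = D7 88.
Leading byte 0xD7 = 11010111 matches 110xxxxx → 2-byte sequence.
Byte 1: 0xD7 = 11010111, payload 10111 (5 bits).
Byte 2: 0x88 = 10001000 (10xxxxxx ✓), payload 001000.
Concatenate: 10111001000 = 0x5C8 (11 bits → U+05C8).

U+05C8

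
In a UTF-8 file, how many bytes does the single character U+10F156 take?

U+10F156 = 0x10F156. UTF-8 uses 1 byte below 0x80, 2 below 0x800, 3 below 0x10000, 4 up to 0x10FFFF. 0x10F156 is in U+10000–U+10FFFF → 4 bytes.

4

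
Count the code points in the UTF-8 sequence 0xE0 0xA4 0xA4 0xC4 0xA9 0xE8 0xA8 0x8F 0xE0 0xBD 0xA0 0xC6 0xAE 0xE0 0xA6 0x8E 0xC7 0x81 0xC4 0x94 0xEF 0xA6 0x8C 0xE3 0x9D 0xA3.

Byte at offset 0: 0xE0 = 11100000 → 3-byte char (#1). Advance 3.
Byte at offset 3: 0xC4 = 11000100 → 2-byte char (#2). Advance 2.
Byte at offset 5: 0xE8 = 11101000 → 3-byte char (#3). Advance 3.
Byte at offset 8: 0xE0 = 11100000 → 3-byte char (#4). Advance 3.
Byte at offset 11: 0xC6 = 11000110 → 2-byte char (#5). Advance 2.
Byte at offset 13: 0xE0 = 11100000 → 3-byte char (#6). Advance 3.
Byte at offset 16: 0xC7 = 11000111 → 2-byte char (#7). Advance 2.
Byte at offset 18: 0xC4 = 11000100 → 2-byte char (#8). Advance 2.
Byte at offset 20: 0xEF = 11101111 → 3-byte char (#9). Advance 3.
Byte at offset 23: 0xE3 = 11100011 → 3-byte char (#10). Advance 3.
Reached end at offset 26 after 10 code points.

10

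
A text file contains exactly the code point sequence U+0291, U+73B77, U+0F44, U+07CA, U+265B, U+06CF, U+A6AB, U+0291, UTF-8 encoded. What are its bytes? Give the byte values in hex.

CA 91 F1 B3 AD B7 E0 BD 84 DF 8A E2 99 9B DB 8F EA 9A AB CA 91

U+0291: 2-byte form → CA 91.
U+73B77: 4-byte form → F1 B3 AD B7.
U+0F44: 3-byte form → E0 BD 84.
U+07CA: 2-byte form → DF 8A.
U+265B: 3-byte form → E2 99 9B.
U+06CF: 2-byte form → DB 8F.
U+A6AB: 3-byte form → EA 9A AB.
U+0291: 2-byte form → CA 91.
Concatenated (21 bytes): CA 91 F1 B3 AD B7 E0 BD 84 DF 8A E2 99 9B DB 8F EA 9A AB CA 91.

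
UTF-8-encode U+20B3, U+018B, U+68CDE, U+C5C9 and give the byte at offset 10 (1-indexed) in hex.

0xEC

1-indexed offset 10 is 0-indexed offset 9.
U+20B3 → 3-byte form E2 82 B3 at offsets 0–2.
U+018B → 2-byte form C6 8B at offsets 3–4.
U+68CDE → 4-byte form F1 A8 B3 9E at offsets 5–8.
U+C5C9 → 3-byte form EC 97 89 at offsets 9–11.
Offset 9 falls in char 4's range; it's byte 1 of EC 97 89 = 0xEC.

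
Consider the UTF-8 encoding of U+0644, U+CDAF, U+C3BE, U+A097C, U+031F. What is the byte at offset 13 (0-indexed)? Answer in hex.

0x9F

U+0644 → 2-byte form D9 84 at offsets 0–1.
U+CDAF → 3-byte form EC B6 AF at offsets 2–4.
U+C3BE → 3-byte form EC 8E BE at offsets 5–7.
U+A097C → 4-byte form F2 A0 A5 BC at offsets 8–11.
U+031F → 2-byte form CC 9F at offsets 12–13.
Offset 13 falls in char 5's range; it's byte 2 of CC 9F = 0x9F.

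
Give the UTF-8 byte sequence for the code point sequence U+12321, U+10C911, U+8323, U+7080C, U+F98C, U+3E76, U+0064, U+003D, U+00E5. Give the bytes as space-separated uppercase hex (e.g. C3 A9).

F0 92 8C A1 F4 8C A4 91 E8 8C A3 F1 B0 A0 8C EF A6 8C E3 B9 B6 64 3D C3 A5

U+12321: 4-byte form → F0 92 8C A1.
U+10C911: 4-byte form → F4 8C A4 91.
U+8323: 3-byte form → E8 8C A3.
U+7080C: 4-byte form → F1 B0 A0 8C.
U+F98C: 3-byte form → EF A6 8C.
U+3E76: 3-byte form → E3 B9 B6.
U+0064: 1-byte form → 64.
U+003D: 1-byte form → 3D.
U+00E5: 2-byte form → C3 A5.
Concatenated (25 bytes): F0 92 8C A1 F4 8C A4 91 E8 8C A3 F1 B0 A0 8C EF A6 8C E3 B9 B6 64 3D C3 A5.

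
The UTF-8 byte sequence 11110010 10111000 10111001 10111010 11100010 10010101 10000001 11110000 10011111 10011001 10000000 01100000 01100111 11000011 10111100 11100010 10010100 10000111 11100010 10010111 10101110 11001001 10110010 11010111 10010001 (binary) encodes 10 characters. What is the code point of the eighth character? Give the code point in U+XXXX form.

U+25EE

Offset 0: leading byte 0xF2 = 11110010 → 4-byte char #1 = F2 B8 B9 BA.
Offset 4: leading byte 0xE2 = 11100010 → 3-byte char #2 = E2 95 81.
Offset 7: leading byte 0xF0 = 11110000 → 4-byte char #3 = F0 9F 99 80.
Offset 11: leading byte 0x60 = 01100000 → 1-byte char #4 = 60.
Offset 12: leading byte 0x67 = 01100111 → 1-byte char #5 = 67.
Offset 13: leading byte 0xC3 = 11000011 → 2-byte char #6 = C3 BC.
Offset 15: leading byte 0xE2 = 11100010 → 3-byte char #7 = E2 94 87.
Offset 18: leading byte 0xE2 = 11100010 → 3-byte char #8 = E2 97 AE.
Leading byte 0xE2 = 11100010 matches 1110xxxx → 3-byte sequence.
Byte 1: 0xE2 = 11100010, payload 0010 (4 bits).
Byte 2: 0x97 = 10010111 (10xxxxxx ✓), payload 010111.
Byte 3: 0xAE = 10101110 (10xxxxxx ✓), payload 101110.
Concatenate: 0010010111101110 = 0x25EE (16 bits → U+25EE).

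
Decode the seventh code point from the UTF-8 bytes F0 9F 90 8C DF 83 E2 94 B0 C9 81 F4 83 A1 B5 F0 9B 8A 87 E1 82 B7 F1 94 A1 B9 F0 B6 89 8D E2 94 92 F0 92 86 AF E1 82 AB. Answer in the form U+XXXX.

U+10B7

Offset 0: leading byte 0xF0 = 11110000 → 4-byte char #1 = F0 9F 90 8C.
Offset 4: leading byte 0xDF = 11011111 → 2-byte char #2 = DF 83.
Offset 6: leading byte 0xE2 = 11100010 → 3-byte char #3 = E2 94 B0.
Offset 9: leading byte 0xC9 = 11001001 → 2-byte char #4 = C9 81.
Offset 11: leading byte 0xF4 = 11110100 → 4-byte char #5 = F4 83 A1 B5.
Offset 15: leading byte 0xF0 = 11110000 → 4-byte char #6 = F0 9B 8A 87.
Offset 19: leading byte 0xE1 = 11100001 → 3-byte char #7 = E1 82 B7.
Leading byte 0xE1 = 11100001 matches 1110xxxx → 3-byte sequence.
Byte 1: 0xE1 = 11100001, payload 0001 (4 bits).
Byte 2: 0x82 = 10000010 (10xxxxxx ✓), payload 000010.
Byte 3: 0xB7 = 10110111 (10xxxxxx ✓), payload 110111.
Concatenate: 0001000010110111 = 0x10B7 (16 bits → U+10B7).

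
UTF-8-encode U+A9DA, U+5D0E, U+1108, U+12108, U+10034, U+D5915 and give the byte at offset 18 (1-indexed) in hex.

0xF3

1-indexed offset 18 is 0-indexed offset 17.
U+A9DA → 3-byte form EA A7 9A at offsets 0–2.
U+5D0E → 3-byte form E5 B4 8E at offsets 3–5.
U+1108 → 3-byte form E1 84 88 at offsets 6–8.
U+12108 → 4-byte form F0 92 84 88 at offsets 9–12.
U+10034 → 4-byte form F0 90 80 B4 at offsets 13–16.
U+D5915 → 4-byte form F3 95 A4 95 at offsets 17–20.
Offset 17 falls in char 6's range; it's byte 1 of F3 95 A4 95 = 0xF3.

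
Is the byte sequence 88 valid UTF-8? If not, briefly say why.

Byte 0x88 = 10001000 has the form 10xxxxxx — a continuation byte — but there is no preceding leading byte.

invalid (continuation byte with no leading byte)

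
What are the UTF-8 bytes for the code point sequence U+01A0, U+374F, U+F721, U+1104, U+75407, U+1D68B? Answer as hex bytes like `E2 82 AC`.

C6 A0 E3 9D 8F EF 9C A1 E1 84 84 F1 B5 90 87 F0 9D 9A 8B

U+01A0: 2-byte form → C6 A0.
U+374F: 3-byte form → E3 9D 8F.
U+F721: 3-byte form → EF 9C A1.
U+1104: 3-byte form → E1 84 84.
U+75407: 4-byte form → F1 B5 90 87.
U+1D68B: 4-byte form → F0 9D 9A 8B.
Concatenated (19 bytes): C6 A0 E3 9D 8F EF 9C A1 E1 84 84 F1 B5 90 87 F0 9D 9A 8B.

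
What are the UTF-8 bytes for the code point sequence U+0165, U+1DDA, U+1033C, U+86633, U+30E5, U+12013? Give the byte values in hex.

U+0165: 2-byte form → C5 A5.
U+1DDA: 3-byte form → E1 B7 9A.
U+1033C: 4-byte form → F0 90 8C BC.
U+86633: 4-byte form → F2 86 98 B3.
U+30E5: 3-byte form → E3 83 A5.
U+12013: 4-byte form → F0 92 80 93.
Concatenated (20 bytes): C5 A5 E1 B7 9A F0 90 8C BC F2 86 98 B3 E3 83 A5 F0 92 80 93.

C5 A5 E1 B7 9A F0 90 8C BC F2 86 98 B3 E3 83 A5 F0 92 80 93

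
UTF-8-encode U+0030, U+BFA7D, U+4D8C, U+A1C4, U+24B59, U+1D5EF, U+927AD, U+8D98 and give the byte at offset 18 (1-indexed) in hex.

1-indexed offset 18 is 0-indexed offset 17.
U+0030 → 1-byte form 30 at offsets 0–0.
U+BFA7D → 4-byte form F2 BF A9 BD at offsets 1–4.
U+4D8C → 3-byte form E4 B6 8C at offsets 5–7.
U+A1C4 → 3-byte form EA 87 84 at offsets 8–10.
U+24B59 → 4-byte form F0 A4 AD 99 at offsets 11–14.
U+1D5EF → 4-byte form F0 9D 97 AF at offsets 15–18.
Offset 17 falls in char 6's range; it's byte 3 of F0 9D 97 AF = 0x97.

0x97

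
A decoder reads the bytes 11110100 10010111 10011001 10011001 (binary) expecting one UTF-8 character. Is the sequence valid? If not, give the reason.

Leading byte 0xF4 = 11110100 → 4-byte form.
Payload = 0x117659, which exceeds U+10FFFF, the maximum Unicode code point. (Leading bytes F5–FF, or F4 followed by ≥ 0x90, are invalid.)

invalid (encodes a value above U+10FFFF)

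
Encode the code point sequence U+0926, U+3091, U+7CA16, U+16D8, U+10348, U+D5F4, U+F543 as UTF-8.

E0 A4 A6 E3 82 91 F1 BC A8 96 E1 9B 98 F0 90 8D 88 ED 97 B4 EF 95 83

U+0926: 3-byte form → E0 A4 A6.
U+3091: 3-byte form → E3 82 91.
U+7CA16: 4-byte form → F1 BC A8 96.
U+16D8: 3-byte form → E1 9B 98.
U+10348: 4-byte form → F0 90 8D 88.
U+D5F4: 3-byte form → ED 97 B4.
U+F543: 3-byte form → EF 95 83.
Concatenated (23 bytes): E0 A4 A6 E3 82 91 F1 BC A8 96 E1 9B 98 F0 90 8D 88 ED 97 B4 EF 95 83.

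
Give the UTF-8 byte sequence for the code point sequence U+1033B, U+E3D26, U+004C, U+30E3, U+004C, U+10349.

U+1033B: 4-byte form → F0 90 8C BB.
U+E3D26: 4-byte form → F3 A3 B4 A6.
U+004C: 1-byte form → 4C.
U+30E3: 3-byte form → E3 83 A3.
U+004C: 1-byte form → 4C.
U+10349: 4-byte form → F0 90 8D 89.
Concatenated (17 bytes): F0 90 8C BB F3 A3 B4 A6 4C E3 83 A3 4C F0 90 8D 89.

F0 90 8C BB F3 A3 B4 A6 4C E3 83 A3 4C F0 90 8D 89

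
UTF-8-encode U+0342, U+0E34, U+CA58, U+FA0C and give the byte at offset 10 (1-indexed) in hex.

1-indexed offset 10 is 0-indexed offset 9.
U+0342 → 2-byte form CD 82 at offsets 0–1.
U+0E34 → 3-byte form E0 B8 B4 at offsets 2–4.
U+CA58 → 3-byte form EC A9 98 at offsets 5–7.
U+FA0C → 3-byte form EF A8 8C at offsets 8–10.
Offset 9 falls in char 4's range; it's byte 2 of EF A8 8C = 0xA8.

0xA8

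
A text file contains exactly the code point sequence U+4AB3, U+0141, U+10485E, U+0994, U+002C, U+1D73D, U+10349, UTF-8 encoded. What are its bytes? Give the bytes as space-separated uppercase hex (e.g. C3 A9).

U+4AB3: 3-byte form → E4 AA B3.
U+0141: 2-byte form → C5 81.
U+10485E: 4-byte form → F4 84 A1 9E.
U+0994: 3-byte form → E0 A6 94.
U+002C: 1-byte form → 2C.
U+1D73D: 4-byte form → F0 9D 9C BD.
U+10349: 4-byte form → F0 90 8D 89.
Concatenated (21 bytes): E4 AA B3 C5 81 F4 84 A1 9E E0 A6 94 2C F0 9D 9C BD F0 90 8D 89.

E4 AA B3 C5 81 F4 84 A1 9E E0 A6 94 2C F0 9D 9C BD F0 90 8D 89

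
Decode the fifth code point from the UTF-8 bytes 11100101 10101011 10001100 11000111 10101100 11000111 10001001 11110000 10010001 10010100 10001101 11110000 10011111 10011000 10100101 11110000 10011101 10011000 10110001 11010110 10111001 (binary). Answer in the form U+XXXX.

U+1F625

Offset 0: leading byte 0xE5 = 11100101 → 3-byte char #1 = E5 AB 8C.
Offset 3: leading byte 0xC7 = 11000111 → 2-byte char #2 = C7 AC.
Offset 5: leading byte 0xC7 = 11000111 → 2-byte char #3 = C7 89.
Offset 7: leading byte 0xF0 = 11110000 → 4-byte char #4 = F0 91 94 8D.
Offset 11: leading byte 0xF0 = 11110000 → 4-byte char #5 = F0 9F 98 A5.
Leading byte 0xF0 = 11110000 matches 11110xxx → 4-byte sequence.
Byte 1: 0xF0 = 11110000, payload 000 (3 bits).
Byte 2: 0x9F = 10011111 (10xxxxxx ✓), payload 011111.
Byte 3: 0x98 = 10011000 (10xxxxxx ✓), payload 011000.
Byte 4: 0xA5 = 10100101 (10xxxxxx ✓), payload 100101.
Concatenate: 000011111011000100101 = 0x1F625 (21 bits → U+1F625).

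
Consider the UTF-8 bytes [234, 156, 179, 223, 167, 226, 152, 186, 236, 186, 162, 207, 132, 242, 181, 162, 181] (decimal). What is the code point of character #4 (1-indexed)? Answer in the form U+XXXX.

Offset 0: leading byte 0xEA = 11101010 → 3-byte char #1 = EA 9C B3.
Offset 3: leading byte 0xDF = 11011111 → 2-byte char #2 = DF A7.
Offset 5: leading byte 0xE2 = 11100010 → 3-byte char #3 = E2 98 BA.
Offset 8: leading byte 0xEC = 11101100 → 3-byte char #4 = EC BA A2.
Leading byte 0xEC = 11101100 matches 1110xxxx → 3-byte sequence.
Byte 1: 0xEC = 11101100, payload 1100 (4 bits).
Byte 2: 0xBA = 10111010 (10xxxxxx ✓), payload 111010.
Byte 3: 0xA2 = 10100010 (10xxxxxx ✓), payload 100010.
Concatenate: 1100111010100010 = 0xCEA2 (16 bits → U+CEA2).

U+CEA2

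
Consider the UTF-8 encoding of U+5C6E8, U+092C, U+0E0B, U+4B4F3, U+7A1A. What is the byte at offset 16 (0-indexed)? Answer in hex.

0x9A

U+5C6E8 → 4-byte form F1 9C 9B A8 at offsets 0–3.
U+092C → 3-byte form E0 A4 AC at offsets 4–6.
U+0E0B → 3-byte form E0 B8 8B at offsets 7–9.
U+4B4F3 → 4-byte form F1 8B 93 B3 at offsets 10–13.
U+7A1A → 3-byte form E7 A8 9A at offsets 14–16.
Offset 16 falls in char 5's range; it's byte 3 of E7 A8 9A = 0x9A.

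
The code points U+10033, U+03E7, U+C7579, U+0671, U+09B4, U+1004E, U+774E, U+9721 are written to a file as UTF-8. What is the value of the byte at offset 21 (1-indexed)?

1-indexed offset 21 is 0-indexed offset 20.
U+10033 → 4-byte form F0 90 80 B3 at offsets 0–3.
U+03E7 → 2-byte form CF A7 at offsets 4–5.
U+C7579 → 4-byte form F3 87 95 B9 at offsets 6–9.
U+0671 → 2-byte form D9 B1 at offsets 10–11.
U+09B4 → 3-byte form E0 A6 B4 at offsets 12–14.
U+1004E → 4-byte form F0 90 81 8E at offsets 15–18.
U+774E → 3-byte form E7 9D 8E at offsets 19–21.
Offset 20 falls in char 7's range; it's byte 2 of E7 9D 8E = 0x9D.

0x9D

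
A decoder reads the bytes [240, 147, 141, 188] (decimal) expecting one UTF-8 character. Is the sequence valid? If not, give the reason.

Leading byte 0xF0 = 11110000 → 4-byte form.
Continuation bytes 0x93=10010011, 0x8D=10001101, 0xBC=10111100 all match 10xxxxxx.
Decoded value 0x1337C is ≥ 0x10000 (shortest form) and not a surrogate.

valid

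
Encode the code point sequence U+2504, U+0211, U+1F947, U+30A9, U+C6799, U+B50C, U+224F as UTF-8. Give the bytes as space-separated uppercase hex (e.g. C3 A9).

E2 94 84 C8 91 F0 9F A5 87 E3 82 A9 F3 86 9E 99 EB 94 8C E2 89 8F

U+2504: 3-byte form → E2 94 84.
U+0211: 2-byte form → C8 91.
U+1F947: 4-byte form → F0 9F A5 87.
U+30A9: 3-byte form → E3 82 A9.
U+C6799: 4-byte form → F3 86 9E 99.
U+B50C: 3-byte form → EB 94 8C.
U+224F: 3-byte form → E2 89 8F.
Concatenated (22 bytes): E2 94 84 C8 91 F0 9F A5 87 E3 82 A9 F3 86 9E 99 EB 94 8C E2 89 8F.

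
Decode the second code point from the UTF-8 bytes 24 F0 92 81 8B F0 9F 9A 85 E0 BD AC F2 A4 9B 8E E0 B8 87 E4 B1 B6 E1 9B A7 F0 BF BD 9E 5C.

U+1204B

Offset 0: leading byte 0x24 = 00100100 → 1-byte char #1 = 24.
Offset 1: leading byte 0xF0 = 11110000 → 4-byte char #2 = F0 92 81 8B.
Leading byte 0xF0 = 11110000 matches 11110xxx → 4-byte sequence.
Byte 1: 0xF0 = 11110000, payload 000 (3 bits).
Byte 2: 0x92 = 10010010 (10xxxxxx ✓), payload 010010.
Byte 3: 0x81 = 10000001 (10xxxxxx ✓), payload 000001.
Byte 4: 0x8B = 10001011 (10xxxxxx ✓), payload 001011.
Concatenate: 000010010000001001011 = 0x1204B (21 bits → U+1204B).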